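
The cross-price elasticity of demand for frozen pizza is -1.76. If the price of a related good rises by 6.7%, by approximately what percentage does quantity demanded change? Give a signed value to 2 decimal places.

-11.79

%ΔQ ≈ E × %ΔP_y = (-1.76) × (6.7%) ≈ -11.79%.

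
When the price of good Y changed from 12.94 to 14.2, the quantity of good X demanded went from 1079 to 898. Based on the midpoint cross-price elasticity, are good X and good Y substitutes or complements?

%ΔQ_x = (898 − 1079)/[(1079+898)/2] = -181/988.5 ≈ -0.1831.
%ΔP_y = (14.2 − 12.94)/[(12.94+14.2)/2] ≈ 0.0929.
E_xy = -0.1831/0.0929 ≈ -1.972.
E_xy < 0, so the goods are complements.

complements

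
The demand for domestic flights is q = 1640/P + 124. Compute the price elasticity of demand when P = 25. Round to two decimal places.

At P = 25, q = 189.6.
dq/dP = −1640/P² = −2.624.
Point elasticity E = (dq/dP)·(P/q) = -2.624 × 25/189.6 ≈ -0.35.
|E| < 1, so demand is inelastic at this price.

-0.35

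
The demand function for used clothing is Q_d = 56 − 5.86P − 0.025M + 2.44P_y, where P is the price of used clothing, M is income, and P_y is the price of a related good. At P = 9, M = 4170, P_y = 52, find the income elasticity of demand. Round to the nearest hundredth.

-4.03

Q_d = 56 − 5.86(9) − 0.025(4170) + 2.44(52) = 56 − 52.74 − 104.25 + 126.88 = 25.89.
∂Q_d/∂M = −0.025, so E_I = -0.025·(4170/25.89) ≈ -4.03.
E_I < 0: inferior good.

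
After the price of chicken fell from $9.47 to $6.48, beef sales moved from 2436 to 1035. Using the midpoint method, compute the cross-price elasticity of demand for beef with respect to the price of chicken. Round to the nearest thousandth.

2.153

%ΔQ_x = (1035 − 2436)/[(2436+1035)/2] = -1401/1735.5 ≈ -0.8073.
%ΔP_y = (6.48 − 9.47)/[(9.47+6.48)/2] ≈ -0.3749.
E_xy = -0.8073/-0.3749 ≈ 2.153.
E_xy > 0, so beef and chicken are substitutes.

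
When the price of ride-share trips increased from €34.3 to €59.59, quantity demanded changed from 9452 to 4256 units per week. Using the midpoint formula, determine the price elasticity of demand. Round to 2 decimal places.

%ΔQ = (4256 − 9452)/[(9452 + 4256)/2] = -5196/6854 ≈ -0.7581.
%Δp = (59.59 − 34.3)/[(34.3 + 59.59)/2] = 25.29/46.945 ≈ 0.5387.
Arc elasticity E = %ΔQ/%Δp ≈ -0.7581/0.5387 ≈ -1.41.
|E| > 1: demand is elastic over this range.

-1.41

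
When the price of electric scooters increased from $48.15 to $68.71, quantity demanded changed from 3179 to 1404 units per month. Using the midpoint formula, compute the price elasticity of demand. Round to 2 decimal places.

%Δq = (1404 − 3179)/[(3179 + 1404)/2] = -1775/2291.5 ≈ -0.7746.
%Δp = (68.71 − 48.15)/[(48.15 + 68.71)/2] = 20.56/58.43 ≈ 0.3519.
Arc elasticity E = %Δq/%Δp ≈ -0.7746/0.3519 ≈ -2.20.
|E| > 1: demand is elastic over this range.

-2.20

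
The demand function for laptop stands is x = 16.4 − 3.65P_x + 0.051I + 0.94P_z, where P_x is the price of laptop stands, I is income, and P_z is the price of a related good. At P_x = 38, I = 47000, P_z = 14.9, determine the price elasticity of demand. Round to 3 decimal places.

At the given point, x = 16.4 − 3.65(38) + 0.051(47000) + 0.94(14.9) = 16.4 − 138.7 + 2397 + 14.006 = 2288.706.
∂x/∂P_x = −3.65, so E_p = (−3.65)·(38/2288.706) ≈ -0.061.
|E_p| < 1: demand is inelastic.

-0.061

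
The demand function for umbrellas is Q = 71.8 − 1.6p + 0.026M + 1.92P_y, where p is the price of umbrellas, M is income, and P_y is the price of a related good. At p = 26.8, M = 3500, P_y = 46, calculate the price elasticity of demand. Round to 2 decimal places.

At the given point, Q = 71.8 − 1.6(26.8) + 0.026(3500) + 1.92(46) = 71.8 − 42.88 + 91 + 88.32 = 208.24.
∂Q/∂p = −1.6, so E_p = (−1.6)·(26.8/208.24) ≈ -0.21.
|E_p| < 1: demand is inelastic.

-0.21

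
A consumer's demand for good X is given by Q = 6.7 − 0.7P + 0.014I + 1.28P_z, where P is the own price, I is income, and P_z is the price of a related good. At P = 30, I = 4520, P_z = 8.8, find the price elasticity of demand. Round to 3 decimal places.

Substituting, Q = 6.7 − 0.7(30) + 0.014(4520) + 1.28(8.8) = 6.7 − 21 + 63.28 + 11.264 = 60.244.
∂Q/∂P = −0.7, so E_p = (−0.7)·(30/60.244) ≈ -0.349.
|E_p| < 1: demand is inelastic.

-0.349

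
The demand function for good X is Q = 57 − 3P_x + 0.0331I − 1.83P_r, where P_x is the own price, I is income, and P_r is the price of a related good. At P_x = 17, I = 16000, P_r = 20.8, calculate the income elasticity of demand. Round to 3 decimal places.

First evaluate Q: 57 − 3(17) + 0.0331(16000) − 1.83(20.8) = 57 − 51 + 529.6 − 38.064 = 497.536.
∂Q/∂I = +0.0331, so E_I = 0.0331·(16000/497.536) ≈ 1.064.
E_I > 1: normal good (luxury).

1.064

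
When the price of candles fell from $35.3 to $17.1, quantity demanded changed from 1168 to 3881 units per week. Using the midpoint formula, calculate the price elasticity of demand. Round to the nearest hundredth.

%Δq = (3881 − 1168)/[(1168 + 3881)/2] = 2713/2524.5 ≈ 1.0747.
%ΔP = (17.1 − 35.3)/[(35.3 + 17.1)/2] = -18.2/26.2 ≈ -0.6947.
Arc elasticity E = %Δq/%ΔP ≈ 1.0747/-0.6947 ≈ -1.55.
|E| > 1: demand is elastic over this range.

-1.55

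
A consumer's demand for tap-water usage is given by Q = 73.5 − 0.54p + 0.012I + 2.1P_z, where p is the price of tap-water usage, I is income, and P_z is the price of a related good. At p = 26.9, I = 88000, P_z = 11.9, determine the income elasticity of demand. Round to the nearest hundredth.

0.93

Q = 73.5 − 0.54(26.9) + 0.012(88000) + 2.1(11.9) = 73.5 − 14.526 + 1056 + 24.99 = 1139.964.
∂Q/∂I = +0.012, so E_I = 0.012·(88000/1139.964) ≈ 0.93.
E_I ∈ (0,1): normal good (necessity).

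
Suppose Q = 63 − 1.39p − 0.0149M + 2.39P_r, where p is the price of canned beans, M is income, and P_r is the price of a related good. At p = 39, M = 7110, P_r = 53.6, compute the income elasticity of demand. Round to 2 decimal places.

Q = 63 − 1.39(39) − 0.0149(7110) + 2.39(53.6) = 63 − 54.21 − 105.939 + 128.104 = 30.955.
∂Q/∂M = −0.0149, so E_I = -0.0149·(7110/30.955) ≈ -3.42.
E_I < 0: inferior good.

-3.42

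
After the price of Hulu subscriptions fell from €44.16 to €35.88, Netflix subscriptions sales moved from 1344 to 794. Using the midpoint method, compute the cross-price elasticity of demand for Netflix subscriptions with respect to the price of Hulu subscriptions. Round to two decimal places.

2.49

%ΔQ_x = (794 − 1344)/[(1344+794)/2] = -550/1069 ≈ -0.5145.
%ΔP_y = (35.88 − 44.16)/[(44.16+35.88)/2] ≈ -0.2069.
E_xy = -0.5145/-0.2069 ≈ 2.49.
E_xy > 0, so Netflix subscriptions and Hulu subscriptions are substitutes.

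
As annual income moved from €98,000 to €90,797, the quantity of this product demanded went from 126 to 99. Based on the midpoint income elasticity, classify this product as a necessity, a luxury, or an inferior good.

luxury

%ΔQ = (99 − 126)/[(126+99)/2] = -27/112.5 ≈ -0.2400.
%ΔM = (90,797 − 98,000)/[(98,000+90,797)/2] = -7203/94398.5 ≈ -0.0763.
E_I = %ΔQ/%ΔM ≈ 3.145.
E_I > 1: normal good (luxury).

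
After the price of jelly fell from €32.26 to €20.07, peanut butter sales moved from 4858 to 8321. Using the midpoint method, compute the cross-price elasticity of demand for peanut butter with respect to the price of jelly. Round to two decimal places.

-1.13

%ΔQ_x = (8321 − 4858)/[(4858+8321)/2] = 3463/6589.5 ≈ 0.5255.
%ΔP_y = (20.07 − 32.26)/[(32.26+20.07)/2] ≈ -0.4659.
E_xy = 0.5255/-0.4659 ≈ -1.13.
E_xy < 0, so peanut butter and jelly are complements.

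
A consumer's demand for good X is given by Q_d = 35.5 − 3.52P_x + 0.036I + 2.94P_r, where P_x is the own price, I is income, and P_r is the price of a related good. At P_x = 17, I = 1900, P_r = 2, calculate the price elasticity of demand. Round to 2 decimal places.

-1.20

Evaluating quantity at (P_x, I, P_r) gives Q_d = 35.5 − 3.52(17) + 0.036(1900) + 2.94(2) = 35.5 − 59.84 + 68.4 + 5.88 = 49.94.
∂Q_d/∂P_x = −3.52, so E_p = (−3.52)·(17/49.94) ≈ -1.20.
|E_p| > 1: demand is elastic.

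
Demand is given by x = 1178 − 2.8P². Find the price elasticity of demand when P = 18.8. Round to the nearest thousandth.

-10.507

At P = 18.8, x = 188.368.
dx/dP = −2·2.8·P = −105.28.
Point elasticity E = (dx/dP)·(P/x) = -105.28 × 18.8/188.368 ≈ -10.507.
|E| > 1, so demand is elastic at this price.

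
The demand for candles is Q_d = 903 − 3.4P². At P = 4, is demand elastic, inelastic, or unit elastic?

inelastic

At P = 4, Q_d = 848.6.
dQ_d/dP = −2·3.4·P = −27.2.
Point elasticity E = (dQ_d/dP)·(P/Q_d) = -27.2 × 4/848.6 ≈ -0.128.
|E| ≈ 0.128 < 1, so demand is inelastic.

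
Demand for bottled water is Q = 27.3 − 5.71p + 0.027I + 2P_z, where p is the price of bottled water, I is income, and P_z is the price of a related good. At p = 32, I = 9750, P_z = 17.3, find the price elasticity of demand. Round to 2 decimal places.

-1.28

Evaluating quantity at (p, I, P_z) gives Q = 27.3 − 5.71(32) + 0.027(9750) + 2(17.3) = 27.3 − 182.72 + 263.25 + 34.6 = 142.43.
∂Q/∂p = −5.71, so E_p = (−5.71)·(32/142.43) ≈ -1.28.
|E_p| > 1: demand is elastic.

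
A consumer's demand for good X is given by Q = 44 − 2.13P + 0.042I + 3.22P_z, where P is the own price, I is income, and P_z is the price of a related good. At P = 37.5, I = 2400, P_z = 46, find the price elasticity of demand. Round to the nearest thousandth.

Substituting, Q = 44 − 2.13(37.5) + 0.042(2400) + 3.22(46) = 44 − 79.875 + 100.8 + 148.12 = 213.045.
∂Q/∂P = −2.13, so E_p = (−2.13)·(37.5/213.045) ≈ -0.375.
|E_p| < 1: demand is inelastic.

-0.375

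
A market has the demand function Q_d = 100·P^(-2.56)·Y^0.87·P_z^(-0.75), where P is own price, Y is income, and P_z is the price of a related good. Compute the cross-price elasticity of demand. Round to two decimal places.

For a Cobb–Douglas (constant-elasticity) form Q_d = A·P_z^α·…, the elasticity with respect to P_z equals the exponent α at every point.
Here the exponent on P_z is -0.75, so the cross-price elasticity of demand is -0.75.

-0.75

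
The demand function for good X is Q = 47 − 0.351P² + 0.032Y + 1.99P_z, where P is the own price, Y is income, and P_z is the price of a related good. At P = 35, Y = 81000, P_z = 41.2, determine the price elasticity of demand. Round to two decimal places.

-0.38

At the given point, Q = 47 − 0.351(35)² + 0.032(81000) + 1.99(41.2) = 47 − 429.975 + 2592 + 81.988 = 2291.013.
∂Q/∂P = −2·0.351·P = -24.57, so E_p = -24.57·(35/2291.013) ≈ -0.38.
|E_p| < 1: demand is inelastic.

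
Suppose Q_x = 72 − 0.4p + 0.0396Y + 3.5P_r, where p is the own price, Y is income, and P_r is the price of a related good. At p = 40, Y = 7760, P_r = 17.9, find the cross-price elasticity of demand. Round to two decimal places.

Q_x = 72 − 0.4(40) + 0.0396(7760) + 3.5(17.9) = 72 − 16 + 307.296 + 62.65 = 425.946.
∂Q_x/∂P_r = +3.5, so E_xy = 3.5·(17.9/425.946) ≈ 0.15.
E_xy > 0: the goods are substitutes.

0.15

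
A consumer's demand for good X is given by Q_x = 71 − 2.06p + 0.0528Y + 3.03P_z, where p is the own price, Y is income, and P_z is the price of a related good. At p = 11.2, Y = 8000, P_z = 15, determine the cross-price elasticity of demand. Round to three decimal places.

At the given point, Q_x = 71 − 2.06(11.2) + 0.0528(8000) + 3.03(15) = 71 − 23.072 + 422.4 + 45.45 = 515.778.
∂Q_x/∂P_z = +3.03, so E_xy = 3.03·(15/515.778) ≈ 0.088.
E_xy > 0: the goods are substitutes.

0.088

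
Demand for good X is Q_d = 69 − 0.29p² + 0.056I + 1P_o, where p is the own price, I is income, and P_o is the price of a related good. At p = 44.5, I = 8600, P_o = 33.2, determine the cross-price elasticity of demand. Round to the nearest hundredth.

Q_d = 69 − 0.29(44.5)² + 0.056(8600) + 1(33.2) = 69 − 574.2725 + 481.6 + 33.2 = 9.5275.
∂Q_d/∂P_o = +1, so E_xy = 1·(33.2/9.5275) ≈ 3.48.
E_xy > 0: the goods are substitutes.

3.48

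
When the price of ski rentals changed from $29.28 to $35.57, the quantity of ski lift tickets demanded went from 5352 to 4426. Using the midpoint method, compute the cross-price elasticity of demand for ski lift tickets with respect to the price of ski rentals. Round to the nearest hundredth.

%ΔQ_x = (4426 − 5352)/[(5352+4426)/2] = -926/4889 ≈ -0.1894.
%ΔP_y = (35.57 − 29.28)/[(29.28+35.57)/2] ≈ 0.1940.
E_xy = -0.1894/0.1940 ≈ -0.98.
E_xy < 0, so ski lift tickets and ski rentals are complements.

-0.98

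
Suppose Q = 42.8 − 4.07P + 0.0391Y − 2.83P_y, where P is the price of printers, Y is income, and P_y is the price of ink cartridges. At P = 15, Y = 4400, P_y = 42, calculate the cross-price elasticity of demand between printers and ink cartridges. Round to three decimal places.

-3.403

At the given point, Q = 42.8 − 4.07(15) + 0.0391(4400) − 2.83(42) = 42.8 − 61.05 + 172.04 − 118.86 = 34.93.
∂Q/∂P_y = −2.83, so E_xy = -2.83·(42/34.93) ≈ -3.403.
E_xy < 0: the goods are complements.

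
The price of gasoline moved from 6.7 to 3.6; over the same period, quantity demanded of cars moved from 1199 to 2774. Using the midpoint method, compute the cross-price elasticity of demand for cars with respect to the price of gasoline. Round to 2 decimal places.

%ΔQ_x = (2774 − 1199)/[(1199+2774)/2] = 1575/1986.5 ≈ 0.7929.
%ΔP_y = (3.6 − 6.7)/[(6.7+3.6)/2] ≈ -0.6019.
E_xy = 0.7929/-0.6019 ≈ -1.32.
E_xy < 0, so cars and gasoline are complements.

-1.32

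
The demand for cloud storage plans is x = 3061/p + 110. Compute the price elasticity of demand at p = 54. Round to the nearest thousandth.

At p = 54, x = 166.6852.
dx/dp = −3061/p² = −1.0497.
Point elasticity E = (dx/dp)·(p/x) = -1.0497 × 54/166.6852 ≈ -0.340.
|E| < 1, so demand is inelastic at this price.

-0.340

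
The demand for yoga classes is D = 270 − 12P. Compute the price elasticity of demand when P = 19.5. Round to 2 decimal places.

At P = 19.5, D = 36.
dD/dP = −12.
Point elasticity E = (dD/dP)·(P/D) = -12 × 19.5/36 ≈ -6.50.
|E| > 1, so demand is elastic at this price.

-6.50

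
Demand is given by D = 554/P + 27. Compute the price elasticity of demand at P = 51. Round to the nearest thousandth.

-0.287

At P = 51, D = 37.8627.
dD/dP = −554/P² = −0.213.
Point elasticity E = (dD/dP)·(P/D) = -0.213 × 51/37.8627 ≈ -0.287.
|E| < 1, so demand is inelastic at this price.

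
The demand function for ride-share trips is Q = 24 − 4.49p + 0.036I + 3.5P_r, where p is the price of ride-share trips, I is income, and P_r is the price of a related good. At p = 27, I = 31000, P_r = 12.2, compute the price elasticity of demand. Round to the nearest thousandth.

At the given point, Q = 24 − 4.49(27) + 0.036(31000) + 3.5(12.2) = 24 − 121.23 + 1116 + 42.7 = 1061.47.
∂Q/∂p = −4.49, so E_p = (−4.49)·(27/1061.47) ≈ -0.114.
|E_p| < 1: demand is inelastic.

-0.114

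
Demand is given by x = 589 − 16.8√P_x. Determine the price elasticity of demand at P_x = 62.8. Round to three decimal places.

-0.146

At P_x = 62.8, x = 455.866.
dx/dP_x = −16.8/(2√P_x) = −16.8/(2·7.9246).
Point elasticity E = (dx/dP_x)·(P_x/x) = -1.06 × 62.8/455.866 ≈ -0.146.
|E| < 1, so demand is inelastic at this price.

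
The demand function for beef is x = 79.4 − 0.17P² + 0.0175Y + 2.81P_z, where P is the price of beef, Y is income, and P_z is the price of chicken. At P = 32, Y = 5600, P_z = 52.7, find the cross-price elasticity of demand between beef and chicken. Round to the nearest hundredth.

First evaluate x: 79.4 − 0.17(32)² + 0.0175(5600) + 2.81(52.7) = 79.4 − 174.08 + 98 + 148.087 = 151.407.
∂x/∂P_z = +2.81, so E_xy = 2.81·(52.7/151.407) ≈ 0.98.
E_xy > 0: the goods are substitutes.

0.98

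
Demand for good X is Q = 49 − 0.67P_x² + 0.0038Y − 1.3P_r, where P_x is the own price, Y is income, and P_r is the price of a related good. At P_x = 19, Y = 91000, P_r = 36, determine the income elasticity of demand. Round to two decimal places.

At the given point, Q = 49 − 0.67(19)² + 0.0038(91000) − 1.3(36) = 49 − 241.87 + 345.8 − 46.8 = 106.13.
∂Q/∂Y = +0.0038, so E_I = 0.0038·(91000/106.13) ≈ 3.26.
E_I > 1: normal good (luxury).

3.26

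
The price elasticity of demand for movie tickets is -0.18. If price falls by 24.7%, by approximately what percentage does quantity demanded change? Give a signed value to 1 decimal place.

4.4

%ΔQ ≈ E × %ΔP = (-0.18) × (-24.7%) ≈ 4.4%.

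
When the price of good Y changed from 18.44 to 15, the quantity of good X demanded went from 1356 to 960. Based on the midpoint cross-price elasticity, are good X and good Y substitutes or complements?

substitutes

%ΔQ_x = (960 − 1356)/[(1356+960)/2] = -396/1158 ≈ -0.3420.
%ΔP_y = (15 − 18.44)/[(18.44+15)/2] ≈ -0.2057.
E_xy = -0.3420/-0.2057 ≈ 1.662.
E_xy > 0, so the goods are substitutes.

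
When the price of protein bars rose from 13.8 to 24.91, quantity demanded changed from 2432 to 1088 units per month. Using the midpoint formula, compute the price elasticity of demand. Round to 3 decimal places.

-1.330

%Δq = (1088 − 2432)/[(2432 + 1088)/2] = -1344/1760 ≈ -0.7636.
%Δp = (24.91 − 13.8)/[(13.8 + 24.91)/2] = 11.11/19.355 ≈ 0.5740.
Arc elasticity E = %Δq/%Δp ≈ -0.7636/0.5740 ≈ -1.330.
|E| > 1: demand is elastic over this range.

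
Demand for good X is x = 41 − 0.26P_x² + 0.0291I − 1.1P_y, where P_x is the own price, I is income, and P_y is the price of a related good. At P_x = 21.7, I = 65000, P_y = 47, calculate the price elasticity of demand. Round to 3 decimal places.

-0.139

First evaluate x: 41 − 0.26(21.7)² + 0.0291(65000) − 1.1(47) = 41 − 122.4314 + 1891.5 − 51.7 = 1758.3686.
∂x/∂P_x = −2·0.26·P_x = -11.284, so E_p = -11.284·(21.7/1758.3686) ≈ -0.139.
|E_p| < 1: demand is inelastic.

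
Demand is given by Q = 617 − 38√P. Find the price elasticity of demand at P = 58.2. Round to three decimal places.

At P = 58.2, Q = 327.1021.
dQ/dP = −38/(2√P) = −38/(2·7.6289).
Point elasticity E = (dQ/dP)·(P/Q) = -2.4905 × 58.2/327.1021 ≈ -0.443.
|E| < 1, so demand is inelastic at this price.

-0.443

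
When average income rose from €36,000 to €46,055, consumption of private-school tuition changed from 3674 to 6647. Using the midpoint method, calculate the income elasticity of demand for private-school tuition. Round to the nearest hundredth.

%ΔQ = (6647 − 3674)/[(3674+6647)/2] = 2973/5160.5 ≈ 0.5761.
%ΔI = (46,055 − 36,000)/[(36,000+46,055)/2] = 10055/41027.5 ≈ 0.2451.
E_I = %ΔQ/%ΔI ≈ 2.35.
E_I > 1: normal good (luxury).

2.35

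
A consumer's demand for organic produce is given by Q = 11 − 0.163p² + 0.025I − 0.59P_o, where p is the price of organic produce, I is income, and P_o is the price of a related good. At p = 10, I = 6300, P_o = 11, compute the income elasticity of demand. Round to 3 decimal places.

Evaluating quantity at (p, I, P_o) gives Q = 11 − 0.163(10)² + 0.025(6300) − 0.59(11) = 11 − 16.3 + 157.5 − 6.49 = 145.71.
∂Q/∂I = +0.025, so E_I = 0.025·(6300/145.71) ≈ 1.081.
E_I > 1: normal good (luxury).

1.081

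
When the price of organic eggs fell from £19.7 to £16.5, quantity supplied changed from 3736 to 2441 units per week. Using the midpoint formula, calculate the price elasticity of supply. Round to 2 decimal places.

%Δq = (2441 − 3736)/[(3736 + 2441)/2] = -1295/3088.5 ≈ -0.4193.
%Δp = (16.5 − 19.7)/[(19.7 + 16.5)/2] = -3.2/18.1 ≈ -0.1768.
Arc elasticity E = %Δq/%Δp ≈ -0.4193/-0.1768 ≈ 2.37.
|E| > 1: supply is elastic over this range.

2.37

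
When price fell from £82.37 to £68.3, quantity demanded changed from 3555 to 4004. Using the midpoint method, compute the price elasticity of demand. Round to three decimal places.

%Δq = (4004 − 3555)/[(3555 + 4004)/2] = 449/3779.5 ≈ 0.1188.
%ΔP = (68.3 − 82.37)/[(82.37 + 68.3)/2] = -14.07/75.335 ≈ -0.1868.
Arc elasticity E = %Δq/%ΔP ≈ 0.1188/-0.1868 ≈ -0.636.
|E| < 1: demand is inelastic over this range.

-0.636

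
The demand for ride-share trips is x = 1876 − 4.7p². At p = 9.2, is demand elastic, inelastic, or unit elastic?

inelastic

At p = 9.2, x = 1478.192.
dx/dp = −2·4.7·p = −86.48.
Point elasticity E = (dx/dp)·(p/x) = -86.48 × 9.2/1478.192 ≈ -0.538.
|E| ≈ 0.538 < 1, so demand is inelastic.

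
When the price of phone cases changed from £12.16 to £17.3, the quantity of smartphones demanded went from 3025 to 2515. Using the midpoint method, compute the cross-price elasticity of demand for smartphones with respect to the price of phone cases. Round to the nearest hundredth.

-0.53

%ΔQ_x = (2515 − 3025)/[(3025+2515)/2] = -510/2770 ≈ -0.1841.
%ΔP_y = (17.3 − 12.16)/[(12.16+17.3)/2] ≈ 0.3489.
E_xy = -0.1841/0.3489 ≈ -0.53.
E_xy < 0, so smartphones and phone cases are complements.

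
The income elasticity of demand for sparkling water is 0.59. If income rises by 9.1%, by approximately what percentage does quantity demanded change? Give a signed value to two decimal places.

5.37

%ΔQ ≈ E × %ΔI = (0.59) × (9.1%) ≈ 5.37%.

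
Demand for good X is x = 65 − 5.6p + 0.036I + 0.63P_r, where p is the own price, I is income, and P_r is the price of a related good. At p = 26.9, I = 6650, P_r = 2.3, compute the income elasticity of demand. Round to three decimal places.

First evaluate x: 65 − 5.6(26.9) + 0.036(6650) + 0.63(2.3) = 65 − 150.64 + 239.4 + 1.449 = 155.209.
∂x/∂I = +0.036, so E_I = 0.036·(6650/155.209) ≈ 1.542.
E_I > 1: normal good (luxury).

1.542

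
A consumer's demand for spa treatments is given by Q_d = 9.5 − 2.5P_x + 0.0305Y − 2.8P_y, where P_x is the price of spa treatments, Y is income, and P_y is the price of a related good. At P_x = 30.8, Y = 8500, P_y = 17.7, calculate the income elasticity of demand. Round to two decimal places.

Substituting, Q_d = 9.5 − 2.5(30.8) + 0.0305(8500) − 2.8(17.7) = 9.5 − 77 + 259.25 − 49.56 = 142.19.
∂Q_d/∂Y = +0.0305, so E_I = 0.0305·(8500/142.19) ≈ 1.82.
E_I > 1: normal good (luxury).

1.82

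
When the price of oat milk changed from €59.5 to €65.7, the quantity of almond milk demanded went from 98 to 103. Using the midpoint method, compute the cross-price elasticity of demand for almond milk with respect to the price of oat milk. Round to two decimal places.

0.50

%ΔQ_x = (103 − 98)/[(98+103)/2] = 5/100.5 ≈ 0.0498.
%ΔP_y = (65.7 − 59.5)/[(59.5+65.7)/2] ≈ 0.0990.
E_xy = 0.0498/0.0990 ≈ 0.50.
E_xy > 0, so almond milk and oat milk are substitutes.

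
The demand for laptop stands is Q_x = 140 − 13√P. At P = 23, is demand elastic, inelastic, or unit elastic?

At P = 23, Q_x = 77.6542.
dQ_x/dP = −13/(2√P) = −13/(2·4.7958).
Point elasticity E = (dQ_x/dP)·(P/Q_x) = -1.3553 × 23/77.6542 ≈ -0.401.
|E| ≈ 0.401 < 1, so demand is inelastic.

inelastic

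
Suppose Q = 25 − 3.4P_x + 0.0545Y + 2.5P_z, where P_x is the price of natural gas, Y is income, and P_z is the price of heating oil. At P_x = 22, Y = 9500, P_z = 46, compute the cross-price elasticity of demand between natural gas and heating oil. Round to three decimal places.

0.197

First evaluate Q: 25 − 3.4(22) + 0.0545(9500) + 2.5(46) = 25 − 74.8 + 517.75 + 115 = 582.95.
∂Q/∂P_z = +2.5, so E_xy = 2.5·(46/582.95) ≈ 0.197.
E_xy > 0: the goods are substitutes.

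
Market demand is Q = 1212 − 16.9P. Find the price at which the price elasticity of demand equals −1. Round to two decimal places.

For linear demand Q = a − bP, E = −bP/(a − bP). |E| = 1 ⇒ bP = a − bP ⇒ P = a/(2b).
P = 1212/(2·16.9) ≈ 35.86.

35.86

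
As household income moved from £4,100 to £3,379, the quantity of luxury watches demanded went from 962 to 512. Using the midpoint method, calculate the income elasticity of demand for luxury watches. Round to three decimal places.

3.167

%ΔQ = (512 − 962)/[(962+512)/2] = -450/737 ≈ -0.6106.
%ΔM = (3,379 − 4,100)/[(4,100+3,379)/2] = -721/3739.5 ≈ -0.1928.
E_I = %ΔQ/%ΔM ≈ 3.167.
E_I > 1: normal good (luxury).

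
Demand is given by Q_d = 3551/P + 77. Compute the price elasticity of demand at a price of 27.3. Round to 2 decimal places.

At P = 27.3, Q_d = 207.0733.
dQ_d/dP = −3551/P² = −4.7646.
Point elasticity E = (dQ_d/dP)·(P/Q_d) = -4.7646 × 27.3/207.0733 ≈ -0.63.
|E| < 1, so demand is inelastic at this price.

-0.63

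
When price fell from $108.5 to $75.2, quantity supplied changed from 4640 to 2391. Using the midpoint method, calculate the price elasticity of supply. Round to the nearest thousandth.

1.765

%Δq = (2391 − 4640)/[(4640 + 2391)/2] = -2249/3515.5 ≈ -0.6397.
%ΔP = (75.2 − 108.5)/[(108.5 + 75.2)/2] = -33.3/91.85 ≈ -0.3625.
Arc elasticity E = %Δq/%ΔP ≈ -0.6397/-0.3625 ≈ 1.765.
|E| > 1: supply is elastic over this range.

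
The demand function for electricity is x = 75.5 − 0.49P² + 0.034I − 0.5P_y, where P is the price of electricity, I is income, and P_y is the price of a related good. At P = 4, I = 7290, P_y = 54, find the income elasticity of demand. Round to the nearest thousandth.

0.859

At the given point, x = 75.5 − 0.49(4)² + 0.034(7290) − 0.5(54) = 75.5 − 7.84 + 247.86 − 27 = 288.52.
∂x/∂I = +0.034, so E_I = 0.034·(7290/288.52) ≈ 0.859.
E_I ∈ (0,1): normal good (necessity).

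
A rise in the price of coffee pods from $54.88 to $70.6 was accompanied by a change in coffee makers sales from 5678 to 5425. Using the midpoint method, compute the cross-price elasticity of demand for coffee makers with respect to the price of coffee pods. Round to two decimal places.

%ΔQ_x = (5425 − 5678)/[(5678+5425)/2] = -253/5551.5 ≈ -0.0456.
%ΔP_y = (70.6 − 54.88)/[(54.88+70.6)/2] ≈ 0.2506.
E_xy = -0.0456/0.2506 ≈ -0.18.
E_xy < 0, so coffee makers and coffee pods are complements.

-0.18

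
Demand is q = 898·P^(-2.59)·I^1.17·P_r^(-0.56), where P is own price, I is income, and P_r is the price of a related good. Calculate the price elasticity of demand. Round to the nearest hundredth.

For a Cobb–Douglas (constant-elasticity) form q = A·P^α·…, the elasticity with respect to P equals the exponent α at every point.
Here the exponent on P is -2.59, so the price elasticity of demand is -2.59.

-2.59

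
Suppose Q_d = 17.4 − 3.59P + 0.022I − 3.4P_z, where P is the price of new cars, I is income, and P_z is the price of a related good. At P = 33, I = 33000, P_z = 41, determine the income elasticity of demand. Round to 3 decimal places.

Substituting, Q_d = 17.4 − 3.59(33) + 0.022(33000) − 3.4(41) = 17.4 − 118.47 + 726 − 139.4 = 485.53.
∂Q_d/∂I = +0.022, so E_I = 0.022·(33000/485.53) ≈ 1.495.
E_I > 1: normal good (luxury).

1.495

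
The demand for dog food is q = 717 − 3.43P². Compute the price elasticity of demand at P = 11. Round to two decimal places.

-2.75

At P = 11, q = 301.97.
dq/dP = −2·3.43·P = −75.46.
Point elasticity E = (dq/dP)·(P/q) = -75.46 × 11/301.97 ≈ -2.75.
|E| > 1, so demand is elastic at this price.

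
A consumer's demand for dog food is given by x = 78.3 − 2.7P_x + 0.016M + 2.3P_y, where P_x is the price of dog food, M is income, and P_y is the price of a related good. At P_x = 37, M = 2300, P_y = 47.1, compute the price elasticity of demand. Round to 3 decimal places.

x = 78.3 − 2.7(37) + 0.016(2300) + 2.3(47.1) = 78.3 − 99.9 + 36.8 + 108.33 = 123.53.
∂x/∂P_x = −2.7, so E_p = (−2.7)·(37/123.53) ≈ -0.809.
|E_p| < 1: demand is inelastic.

-0.809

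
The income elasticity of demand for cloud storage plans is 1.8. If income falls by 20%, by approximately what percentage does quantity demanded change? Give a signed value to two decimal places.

%ΔQ ≈ E × %ΔI = (1.8) × (-20%) = -36.00%.

-36.00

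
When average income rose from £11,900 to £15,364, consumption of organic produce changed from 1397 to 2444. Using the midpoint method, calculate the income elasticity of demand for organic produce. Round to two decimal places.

%ΔQ = (2444 − 1397)/[(1397+2444)/2] = 1047/1920.5 ≈ 0.5452.
%ΔY = (15,364 − 11,900)/[(11,900+15,364)/2] = 3464/13632 ≈ 0.2541.
E_I = %ΔQ/%ΔY ≈ 2.15.
E_I > 1: normal good (luxury).

2.15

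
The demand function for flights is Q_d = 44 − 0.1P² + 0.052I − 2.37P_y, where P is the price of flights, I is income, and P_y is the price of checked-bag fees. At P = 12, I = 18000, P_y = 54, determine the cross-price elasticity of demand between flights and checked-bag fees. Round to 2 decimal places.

At the given point, Q_d = 44 − 0.1(12)² + 0.052(18000) − 2.37(54) = 44 − 14.4 + 936 − 127.98 = 837.62.
∂Q_d/∂P_y = −2.37, so E_xy = -2.37·(54/837.62) ≈ -0.15.
E_xy < 0: the goods are complements.

-0.15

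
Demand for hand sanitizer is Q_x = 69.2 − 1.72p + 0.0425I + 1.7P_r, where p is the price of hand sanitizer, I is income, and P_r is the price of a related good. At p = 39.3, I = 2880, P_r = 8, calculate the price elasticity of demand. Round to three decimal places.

-0.491

At the given point, Q_x = 69.2 − 1.72(39.3) + 0.0425(2880) + 1.7(8) = 69.2 − 67.596 + 122.4 + 13.6 = 137.604.
∂Q_x/∂p = −1.72, so E_p = (−1.72)·(39.3/137.604) ≈ -0.491.
|E_p| < 1: demand is inelastic.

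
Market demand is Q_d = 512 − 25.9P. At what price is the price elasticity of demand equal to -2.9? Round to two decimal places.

14.70

Set −bP/(a − bP) = −2.9 ⇒ bP = 2.9(a − bP) ⇒ bP(1+2.9) = 2.9·a.
P = 2.9·512/(25.9·3.9) ≈ 14.70.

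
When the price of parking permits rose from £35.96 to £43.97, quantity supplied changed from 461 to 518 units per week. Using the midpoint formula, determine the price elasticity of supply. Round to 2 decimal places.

%ΔQ = (518 − 461)/[(461 + 518)/2] = 57/489.5 ≈ 0.1164.
%Δp = (43.97 − 35.96)/[(35.96 + 43.97)/2] = 8.01/39.965 ≈ 0.2004.
Arc elasticity E = %ΔQ/%Δp ≈ 0.1164/0.2004 ≈ 0.58.
|E| < 1: supply is inelastic over this range.

0.58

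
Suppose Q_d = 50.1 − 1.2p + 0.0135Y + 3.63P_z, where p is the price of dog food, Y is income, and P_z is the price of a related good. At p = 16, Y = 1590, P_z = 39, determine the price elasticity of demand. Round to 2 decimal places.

Q_d = 50.1 − 1.2(16) + 0.0135(1590) + 3.63(39) = 50.1 − 19.2 + 21.465 + 141.57 = 193.935.
∂Q_d/∂p = −1.2, so E_p = (−1.2)·(16/193.935) ≈ -0.10.
|E_p| < 1: demand is inelastic.

-0.10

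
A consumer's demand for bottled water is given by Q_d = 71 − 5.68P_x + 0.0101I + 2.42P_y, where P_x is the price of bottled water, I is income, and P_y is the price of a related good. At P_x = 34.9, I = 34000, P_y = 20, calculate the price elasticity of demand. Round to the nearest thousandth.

Evaluating quantity at (P_x, I, P_y) gives Q_d = 71 − 5.68(34.9) + 0.0101(34000) + 2.42(20) = 71 − 198.232 + 343.4 + 48.4 = 264.568.
∂Q_d/∂P_x = −5.68, so E_p = (−5.68)·(34.9/264.568) ≈ -0.749.
|E_p| < 1: demand is inelastic.

-0.749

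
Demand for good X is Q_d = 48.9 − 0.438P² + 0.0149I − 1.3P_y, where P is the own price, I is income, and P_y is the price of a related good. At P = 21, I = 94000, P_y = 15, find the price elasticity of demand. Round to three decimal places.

First evaluate Q_d: 48.9 − 0.438(21)² + 0.0149(94000) − 1.3(15) = 48.9 − 193.158 + 1400.6 − 19.5 = 1236.842.
∂Q_d/∂P = −2·0.438·P = -18.396, so E_p = -18.396·(21/1236.842) ≈ -0.312.
|E_p| < 1: demand is inelastic.

-0.312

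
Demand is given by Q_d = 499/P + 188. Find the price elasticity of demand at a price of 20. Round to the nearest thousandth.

At P = 20, Q_d = 212.95.
dQ_d/dP = −499/P² = −1.2475.
Point elasticity E = (dQ_d/dP)·(P/Q_d) = -1.2475 × 20/212.95 ≈ -0.117.
|E| < 1, so demand is inelastic at this price.

-0.117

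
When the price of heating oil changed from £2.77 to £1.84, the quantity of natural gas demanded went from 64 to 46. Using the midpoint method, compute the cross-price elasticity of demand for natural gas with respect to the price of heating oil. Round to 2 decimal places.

0.81

%ΔQ_x = (46 − 64)/[(64+46)/2] = -18/55 ≈ -0.3273.
%ΔP_y = (1.84 − 2.77)/[(2.77+1.84)/2] ≈ -0.4035.
E_xy = -0.3273/-0.4035 ≈ 0.81.
E_xy > 0, so natural gas and heating oil are substitutes.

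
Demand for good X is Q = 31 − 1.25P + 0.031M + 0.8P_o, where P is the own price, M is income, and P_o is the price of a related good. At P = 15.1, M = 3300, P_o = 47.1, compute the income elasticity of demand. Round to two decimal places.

Substituting, Q = 31 − 1.25(15.1) + 0.031(3300) + 0.8(47.1) = 31 − 18.875 + 102.3 + 37.68 = 152.105.
∂Q/∂M = +0.031, so E_I = 0.031·(3300/152.105) ≈ 0.67.
E_I ∈ (0,1): normal good (necessity).

0.67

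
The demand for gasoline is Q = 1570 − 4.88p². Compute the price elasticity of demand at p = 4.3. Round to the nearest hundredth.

-0.12

At p = 4.3, Q = 1479.7688.
dQ/dp = −2·4.88·p = −41.968.
Point elasticity E = (dQ/dp)·(p/Q) = -41.968 × 4.3/1479.7688 ≈ -0.12.
|E| < 1, so demand is inelastic at this price.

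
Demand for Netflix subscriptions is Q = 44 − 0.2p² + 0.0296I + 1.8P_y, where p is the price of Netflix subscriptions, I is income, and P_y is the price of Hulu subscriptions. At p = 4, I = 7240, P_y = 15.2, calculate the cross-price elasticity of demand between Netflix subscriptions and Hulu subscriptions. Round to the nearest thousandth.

Substituting, Q = 44 − 0.2(4)² + 0.0296(7240) + 1.8(15.2) = 44 − 3.2 + 214.304 + 27.36 = 282.464.
∂Q/∂P_y = +1.8, so E_xy = 1.8·(15.2/282.464) ≈ 0.097.
E_xy > 0: the goods are substitutes.

0.097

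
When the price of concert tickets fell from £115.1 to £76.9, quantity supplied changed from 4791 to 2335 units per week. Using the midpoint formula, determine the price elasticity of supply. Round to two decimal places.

1.73

%Δq = (2335 − 4791)/[(4791 + 2335)/2] = -2456/3563 ≈ -0.6893.
%ΔP = (76.9 − 115.1)/[(115.1 + 76.9)/2] = -38.2/96 ≈ -0.3979.
Arc elasticity E = %Δq/%ΔP ≈ -0.6893/-0.3979 ≈ 1.73.
|E| > 1: supply is elastic over this range.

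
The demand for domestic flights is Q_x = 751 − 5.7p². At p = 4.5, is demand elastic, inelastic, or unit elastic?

At p = 4.5, Q_x = 635.575.
dQ_x/dp = −2·5.7·p = −51.3.
Point elasticity E = (dQ_x/dp)·(p/Q_x) = -51.3 × 4.5/635.575 ≈ -0.363.
|E| ≈ 0.363 < 1, so demand is inelastic.

inelastic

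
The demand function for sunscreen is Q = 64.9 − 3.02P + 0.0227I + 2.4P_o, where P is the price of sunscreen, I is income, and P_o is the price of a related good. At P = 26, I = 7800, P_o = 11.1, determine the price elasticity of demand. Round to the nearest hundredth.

-0.41

At the given point, Q = 64.9 − 3.02(26) + 0.0227(7800) + 2.4(11.1) = 64.9 − 78.52 + 177.06 + 26.64 = 190.08.
∂Q/∂P = −3.02, so E_p = (−3.02)·(26/190.08) ≈ -0.41.
|E_p| < 1: demand is inelastic.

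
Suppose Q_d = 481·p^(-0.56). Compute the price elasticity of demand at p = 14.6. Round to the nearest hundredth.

-0.56

For a Cobb–Douglas (constant-elasticity) form Q_d = A·p^α·…, the elasticity with respect to p equals the exponent α at every point.
Here the exponent on p is -0.56, so the price elasticity of demand is -0.56.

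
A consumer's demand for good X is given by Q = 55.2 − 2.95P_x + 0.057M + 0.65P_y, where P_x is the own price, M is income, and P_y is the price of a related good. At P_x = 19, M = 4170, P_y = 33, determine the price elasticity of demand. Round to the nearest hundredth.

Substituting, Q = 55.2 − 2.95(19) + 0.057(4170) + 0.65(33) = 55.2 − 56.05 + 237.69 + 21.45 = 258.29.
∂Q/∂P_x = −2.95, so E_p = (−2.95)·(19/258.29) ≈ -0.22.
|E_p| < 1: demand is inelastic.

-0.22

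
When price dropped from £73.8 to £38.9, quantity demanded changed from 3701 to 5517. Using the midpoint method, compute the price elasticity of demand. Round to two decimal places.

%ΔQ = (5517 − 3701)/[(3701 + 5517)/2] = 1816/4609 ≈ 0.3940.
%Δp = (38.9 − 73.8)/[(73.8 + 38.9)/2] = -34.9/56.35 ≈ -0.6193.
Arc elasticity E = %ΔQ/%Δp ≈ 0.3940/-0.6193 ≈ -0.64.
|E| < 1: demand is inelastic over this range.

-0.64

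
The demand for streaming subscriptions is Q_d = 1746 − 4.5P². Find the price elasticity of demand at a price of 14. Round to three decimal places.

At P = 14, Q_d = 864.
dQ_d/dP = −2·4.5·P = −126.
Point elasticity E = (dQ_d/dP)·(P/Q_d) = -126 × 14/864 ≈ -2.042.
|E| > 1, so demand is elastic at this price.

-2.042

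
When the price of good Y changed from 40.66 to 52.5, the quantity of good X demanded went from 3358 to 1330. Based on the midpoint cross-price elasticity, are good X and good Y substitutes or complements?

%ΔQ_x = (1330 − 3358)/[(3358+1330)/2] = -2028/2344 ≈ -0.8652.
%ΔP_y = (52.5 − 40.66)/[(40.66+52.5)/2] ≈ 0.2542.
E_xy = -0.8652/0.2542 ≈ -3.404.
E_xy < 0, so the goods are complements.

complements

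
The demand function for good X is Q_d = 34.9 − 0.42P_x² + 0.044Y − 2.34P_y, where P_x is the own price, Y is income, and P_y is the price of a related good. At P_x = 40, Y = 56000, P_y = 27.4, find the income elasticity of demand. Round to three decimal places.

At the given point, Q_d = 34.9 − 0.42(40)² + 0.044(56000) − 2.34(27.4) = 34.9 − 672 + 2464 − 64.116 = 1762.784.
∂Q_d/∂Y = +0.044, so E_I = 0.044·(56000/1762.784) ≈ 1.398.
E_I > 1: normal good (luxury).

1.398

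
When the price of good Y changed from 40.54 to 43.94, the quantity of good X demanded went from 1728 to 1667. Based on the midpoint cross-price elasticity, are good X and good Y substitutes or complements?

complements

%ΔQ_x = (1667 − 1728)/[(1728+1667)/2] = -61/1697.5 ≈ -0.0359.
%ΔP_y = (43.94 − 40.54)/[(40.54+43.94)/2] ≈ 0.0805.
E_xy = -0.0359/0.0805 ≈ -0.446.
E_xy < 0, so the goods are complements.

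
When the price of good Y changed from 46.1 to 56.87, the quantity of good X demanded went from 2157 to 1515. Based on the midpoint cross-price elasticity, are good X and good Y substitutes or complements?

complements

%ΔQ_x = (1515 − 2157)/[(2157+1515)/2] = -642/1836 ≈ -0.3497.
%ΔP_y = (56.87 − 46.1)/[(46.1+56.87)/2] ≈ 0.2092.
E_xy = -0.3497/0.2092 ≈ -1.672.
E_xy < 0, so the goods are complements.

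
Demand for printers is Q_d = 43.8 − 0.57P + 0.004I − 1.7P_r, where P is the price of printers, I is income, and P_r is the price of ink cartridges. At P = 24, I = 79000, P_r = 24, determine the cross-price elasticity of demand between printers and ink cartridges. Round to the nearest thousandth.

At the given point, Q_d = 43.8 − 0.57(24) + 0.004(79000) − 1.7(24) = 43.8 − 13.68 + 316 − 40.8 = 305.32.
∂Q_d/∂P_r = −1.7, so E_xy = -1.7·(24/305.32) ≈ -0.134.
E_xy < 0: the goods are complements.

-0.134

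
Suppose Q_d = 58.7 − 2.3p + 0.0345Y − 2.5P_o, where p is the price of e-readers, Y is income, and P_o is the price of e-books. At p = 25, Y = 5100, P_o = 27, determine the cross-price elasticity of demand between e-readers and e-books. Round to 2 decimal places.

Evaluating quantity at (p, Y, P_o) gives Q_d = 58.7 − 2.3(25) + 0.0345(5100) − 2.5(27) = 58.7 − 57.5 + 175.95 − 67.5 = 109.65.
∂Q_d/∂P_o = −2.5, so E_xy = -2.5·(27/109.65) ≈ -0.62.
E_xy < 0: the goods are complements.

-0.62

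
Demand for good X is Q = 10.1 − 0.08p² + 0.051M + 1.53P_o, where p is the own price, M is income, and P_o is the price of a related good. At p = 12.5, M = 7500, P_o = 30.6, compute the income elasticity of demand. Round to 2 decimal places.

0.90

Evaluating quantity at (p, M, P_o) gives Q = 10.1 − 0.08(12.5)² + 0.051(7500) + 1.53(30.6) = 10.1 − 12.5 + 382.5 + 46.818 = 426.918.
∂Q/∂M = +0.051, so E_I = 0.051·(7500/426.918) ≈ 0.90.
E_I ∈ (0,1): normal good (necessity).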